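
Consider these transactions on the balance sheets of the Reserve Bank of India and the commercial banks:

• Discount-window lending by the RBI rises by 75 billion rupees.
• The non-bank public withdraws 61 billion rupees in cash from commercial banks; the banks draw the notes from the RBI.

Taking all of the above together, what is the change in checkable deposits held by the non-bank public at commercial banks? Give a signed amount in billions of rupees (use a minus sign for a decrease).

-61 billion

Discount-window loan 75 billion rupees: the counterparty is a bank, so public deposits are unchanged → 0.
Currency withdrawal 61 billion rupees: non-bank counterparties' bank balances fall → −61B.
Net: 0 − 61 = -61 billion.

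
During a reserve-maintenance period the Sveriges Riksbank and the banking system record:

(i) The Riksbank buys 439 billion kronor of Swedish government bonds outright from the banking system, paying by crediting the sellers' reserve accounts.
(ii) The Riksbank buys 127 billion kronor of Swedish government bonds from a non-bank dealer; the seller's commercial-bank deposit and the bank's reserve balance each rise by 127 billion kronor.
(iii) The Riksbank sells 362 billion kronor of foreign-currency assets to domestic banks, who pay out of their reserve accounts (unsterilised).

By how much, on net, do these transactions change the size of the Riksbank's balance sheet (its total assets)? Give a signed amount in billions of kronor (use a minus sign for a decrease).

+204 billion

Riksbank balance sheet:
  Assets:      Securities +566B, Foreign assets −362B
  Liabilities: Bank reserves +204B
Commercial banking system:
  Assets:      Reserves at CB +204B, Securities −439B, Foreign assets +362B
  Liabilities: Checkable deposits +127B
Change in total Riksbank assets = +204 billion.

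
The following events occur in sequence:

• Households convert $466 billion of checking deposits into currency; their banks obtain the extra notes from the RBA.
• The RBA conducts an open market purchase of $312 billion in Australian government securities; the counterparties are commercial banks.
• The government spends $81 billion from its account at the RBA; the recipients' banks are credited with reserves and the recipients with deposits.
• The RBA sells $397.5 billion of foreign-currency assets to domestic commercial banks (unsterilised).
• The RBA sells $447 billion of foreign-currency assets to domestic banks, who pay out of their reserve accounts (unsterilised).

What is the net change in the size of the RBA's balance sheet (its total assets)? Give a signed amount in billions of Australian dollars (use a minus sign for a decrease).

-$532.5 billion

RBA balance sheet:
  Assets:      Securities +$312B, Foreign assets −$844.5B
  Liabilities: Bank reserves −$917.5B, Currency in circulation +$466B, Government deposits −$81B
Commercial banking system:
  Assets:      Reserves at CB −$917.5B, Securities −$312B, Foreign assets +$844.5B
  Liabilities: Checkable deposits −$385B
Change in total RBA assets = -$532.5 billion.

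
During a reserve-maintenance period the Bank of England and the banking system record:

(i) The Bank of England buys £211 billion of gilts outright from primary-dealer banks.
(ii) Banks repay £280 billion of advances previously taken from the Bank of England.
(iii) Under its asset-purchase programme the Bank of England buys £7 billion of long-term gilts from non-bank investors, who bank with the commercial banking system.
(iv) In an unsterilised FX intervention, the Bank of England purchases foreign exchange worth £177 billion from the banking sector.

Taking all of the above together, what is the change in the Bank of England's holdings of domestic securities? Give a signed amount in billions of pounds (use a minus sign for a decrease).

Bank of England balance sheet:
  Assets:      Securities +£218B, Loans to banks −£280B, Foreign assets +£177B
  Liabilities: Bank reserves +£115B
Commercial banking system:
  Assets:      Reserves at CB +£115B, Securities −£211B, Foreign assets −£177B
  Liabilities: Checkable deposits +£7B, Borrowings from CB −£280B
So the change in the Bank of England's holdings of domestic securities is +£218 billion.

+£218 billion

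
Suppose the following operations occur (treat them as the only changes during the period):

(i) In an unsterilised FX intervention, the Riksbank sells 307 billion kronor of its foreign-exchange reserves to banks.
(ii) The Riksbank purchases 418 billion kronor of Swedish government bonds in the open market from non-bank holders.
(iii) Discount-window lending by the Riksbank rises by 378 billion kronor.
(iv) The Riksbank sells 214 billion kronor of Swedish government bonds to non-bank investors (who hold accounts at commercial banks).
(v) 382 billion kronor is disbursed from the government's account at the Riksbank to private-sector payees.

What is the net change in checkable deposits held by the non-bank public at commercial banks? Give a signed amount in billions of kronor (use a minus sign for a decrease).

FX sale 307 billion kronor: the counterparty is a bank, so public deposits are unchanged → 0.
Asset purchase (from non-banks) 418 billion kronor: non-bank counterparties' bank balances rise → +418B.
Discount-window loan 378 billion kronor: the counterparty is a bank, so public deposits are unchanged → 0.
Asset sale (to non-banks) 214 billion kronor: non-bank counterparties' bank balances fall → −214B.
Government spending 382 billion kronor: non-bank counterparties' bank balances rise → +382B.
Net: 0 + 418 + 0 − 214 + 382 = +586 billion.

+586 billion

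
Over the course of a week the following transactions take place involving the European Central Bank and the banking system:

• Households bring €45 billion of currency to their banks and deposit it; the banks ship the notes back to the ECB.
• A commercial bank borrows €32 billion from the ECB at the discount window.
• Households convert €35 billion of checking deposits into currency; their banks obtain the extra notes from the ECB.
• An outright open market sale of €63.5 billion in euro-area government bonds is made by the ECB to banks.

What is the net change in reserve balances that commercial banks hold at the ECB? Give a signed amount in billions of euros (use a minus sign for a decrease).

Currency deposit €45 billion: returned notes are swapped for reserve credit → +€45B.
Discount-window loan €32 billion: the loan is credited to the bank's reserve account → +€32B.
Currency withdrawal €35 billion: banks swap reserves for currency → −€35B.
OMO sale (to banks) €63.5 billion: the buying banks pay out of their reserve balances → −€63.5B.
Net: 45 + 32 − 35 − 63.5 = -€21.5 billion.

-€21.5 billion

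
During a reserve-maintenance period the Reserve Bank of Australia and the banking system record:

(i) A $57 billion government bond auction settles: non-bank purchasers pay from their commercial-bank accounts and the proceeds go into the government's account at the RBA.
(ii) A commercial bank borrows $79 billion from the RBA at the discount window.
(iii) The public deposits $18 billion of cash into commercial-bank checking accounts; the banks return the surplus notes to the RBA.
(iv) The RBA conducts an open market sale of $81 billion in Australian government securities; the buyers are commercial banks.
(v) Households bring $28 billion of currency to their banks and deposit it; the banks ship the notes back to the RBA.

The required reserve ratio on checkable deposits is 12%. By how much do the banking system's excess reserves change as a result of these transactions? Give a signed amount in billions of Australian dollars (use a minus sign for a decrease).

Government account inflow $57 billion: reserves −$57B, deposits −$57B.
Discount-window loan $79 billion: reserves +$79B, deposits 0.
Currency deposit $18 billion: reserves +$18B, deposits +$18B.
OMO sale (to banks) $81 billion: reserves −$81B, deposits 0.
Currency deposit $28 billion: reserves +$28B, deposits +$28B.
Totals: Δreserves = −$13B, Δdeposits = −$11B.
Δrequired reserves = 12% × −$11B = −$1.32B.
Δexcess reserves = Δreserves − Δrequired = −$13B − (−$1.32B) = -$11.68 billion.

-$11.68 billion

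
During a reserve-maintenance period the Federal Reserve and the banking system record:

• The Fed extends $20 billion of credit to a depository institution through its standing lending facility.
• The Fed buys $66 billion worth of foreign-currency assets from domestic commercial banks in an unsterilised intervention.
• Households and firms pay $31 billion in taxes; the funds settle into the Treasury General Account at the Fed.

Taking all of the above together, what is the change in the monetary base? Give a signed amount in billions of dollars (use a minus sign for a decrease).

Fed balance sheet:
  Assets:      Loans to banks +$20B, Foreign assets +$66B
  Liabilities: Bank reserves +$55B, Government deposits +$31B
Commercial banking system:
  Assets:      Reserves at CB +$55B, Foreign assets −$66B
  Liabilities: Checkable deposits −$31B, Borrowings from CB +$20B
Monetary base = currency + reserves: 0 + (+$55B) = +$55 billion.

+$55 billion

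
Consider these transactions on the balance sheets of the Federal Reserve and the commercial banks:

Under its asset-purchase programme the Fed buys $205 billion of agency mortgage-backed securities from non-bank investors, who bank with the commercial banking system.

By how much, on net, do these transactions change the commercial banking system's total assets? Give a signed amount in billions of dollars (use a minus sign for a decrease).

+$205 billion

Fed balance sheet:
  Assets:      Securities +$205B
  Liabilities: Bank reserves +$205B
Commercial banking system:
  Assets:      Reserves at CB +$205B
  Liabilities: Checkable deposits +$205B
Change in total bank assets = +$205 billion.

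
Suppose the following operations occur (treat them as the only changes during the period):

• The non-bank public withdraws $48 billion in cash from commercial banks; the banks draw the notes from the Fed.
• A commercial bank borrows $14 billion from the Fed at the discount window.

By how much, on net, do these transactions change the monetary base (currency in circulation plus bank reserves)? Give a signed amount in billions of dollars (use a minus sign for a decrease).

Fed balance sheet:
  Assets:      Loans to banks +$14B
  Liabilities: Bank reserves −$34B, Currency in circulation +$48B
Commercial banking system:
  Assets:      Reserves at CB −$34B
  Liabilities: Checkable deposits −$48B, Borrowings from CB +$14B
Monetary base = currency + reserves: +$48B + (−$34B) = +$14 billion.

+$14 billion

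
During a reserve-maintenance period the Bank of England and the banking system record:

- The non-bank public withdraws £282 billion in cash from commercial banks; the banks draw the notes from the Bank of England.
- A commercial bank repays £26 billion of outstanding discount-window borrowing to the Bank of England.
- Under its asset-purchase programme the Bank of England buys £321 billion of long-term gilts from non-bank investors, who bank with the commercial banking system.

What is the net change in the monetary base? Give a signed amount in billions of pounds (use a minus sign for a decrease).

Bank of England balance sheet:
  Assets:      Securities +£321B, Loans to banks −£26B
  Liabilities: Bank reserves +£13B, Currency in circulation +£282B
Commercial banking system:
  Assets:      Reserves at CB +£13B
  Liabilities: Checkable deposits +£39B, Borrowings from CB −£26B
Monetary base = currency + reserves: +£282B + (+£13B) = +£295 billion.

+£295 billion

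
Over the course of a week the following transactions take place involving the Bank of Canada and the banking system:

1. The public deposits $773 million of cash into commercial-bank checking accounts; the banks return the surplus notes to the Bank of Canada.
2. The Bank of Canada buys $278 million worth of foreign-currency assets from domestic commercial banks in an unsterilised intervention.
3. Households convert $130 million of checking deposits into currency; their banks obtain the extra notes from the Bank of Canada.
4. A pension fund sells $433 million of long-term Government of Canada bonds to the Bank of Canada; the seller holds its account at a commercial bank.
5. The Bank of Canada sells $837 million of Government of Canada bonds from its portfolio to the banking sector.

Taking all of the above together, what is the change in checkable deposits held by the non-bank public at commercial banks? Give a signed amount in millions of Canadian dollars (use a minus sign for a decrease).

Currency deposit $773 million: non-bank counterparties' bank balances rise → +$773M.
FX purchase $278 million: the counterparty is a bank, so public deposits are unchanged → 0.
Currency withdrawal $130 million: non-bank counterparties' bank balances fall → −$130M.
Asset purchase (from non-banks) $433 million: non-bank counterparties' bank balances rise → +$433M.
OMO sale (to banks) $837 million: the counterparty is a bank, so public deposits are unchanged → 0.
Net: 773 + 0 − 130 + 433 + 0 = +$1076 million.

+$1076 million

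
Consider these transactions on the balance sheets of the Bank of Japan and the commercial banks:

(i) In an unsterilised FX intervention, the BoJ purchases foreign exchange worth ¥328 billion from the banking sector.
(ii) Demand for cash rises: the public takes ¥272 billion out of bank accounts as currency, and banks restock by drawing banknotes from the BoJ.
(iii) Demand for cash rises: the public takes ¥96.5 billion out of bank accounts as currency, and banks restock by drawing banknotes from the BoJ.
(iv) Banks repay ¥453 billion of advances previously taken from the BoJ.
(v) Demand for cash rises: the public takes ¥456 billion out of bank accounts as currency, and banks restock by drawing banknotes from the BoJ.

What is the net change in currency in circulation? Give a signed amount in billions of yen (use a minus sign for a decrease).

BoJ balance sheet:
  Assets:      Loans to banks −¥453B, Foreign assets +¥328B
  Liabilities: Bank reserves −¥949.5B, Currency in circulation +¥824.5B
Commercial banking system:
  Assets:      Reserves at CB −¥949.5B, Foreign assets −¥328B
  Liabilities: Checkable deposits −¥824.5B, Borrowings from CB −¥453B
So the change in currency in circulation is +¥824.5 billion.

+¥824.5 billion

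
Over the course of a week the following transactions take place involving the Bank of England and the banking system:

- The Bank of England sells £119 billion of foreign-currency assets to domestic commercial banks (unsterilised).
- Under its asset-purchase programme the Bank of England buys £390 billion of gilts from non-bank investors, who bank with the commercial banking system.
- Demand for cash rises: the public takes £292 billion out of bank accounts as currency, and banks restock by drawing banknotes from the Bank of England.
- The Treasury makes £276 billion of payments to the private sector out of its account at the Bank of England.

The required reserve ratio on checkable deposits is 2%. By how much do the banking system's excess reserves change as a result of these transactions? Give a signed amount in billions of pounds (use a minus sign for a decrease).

+£247.52 billion

FX sale £119 billion: reserves −£119B, deposits 0.
Asset purchase (from non-banks) £390 billion: reserves +£390B, deposits +£390B.
Currency withdrawal £292 billion: reserves −£292B, deposits −£292B.
Government spending £276 billion: reserves +£276B, deposits +£276B.
Totals: Δreserves = +£255B, Δdeposits = +£374B.
Δrequired reserves = 2% × +£374B = +£7.48B.
Δexcess reserves = Δreserves − Δrequired = +£255B − (+£7.48B) = +£247.52 billion.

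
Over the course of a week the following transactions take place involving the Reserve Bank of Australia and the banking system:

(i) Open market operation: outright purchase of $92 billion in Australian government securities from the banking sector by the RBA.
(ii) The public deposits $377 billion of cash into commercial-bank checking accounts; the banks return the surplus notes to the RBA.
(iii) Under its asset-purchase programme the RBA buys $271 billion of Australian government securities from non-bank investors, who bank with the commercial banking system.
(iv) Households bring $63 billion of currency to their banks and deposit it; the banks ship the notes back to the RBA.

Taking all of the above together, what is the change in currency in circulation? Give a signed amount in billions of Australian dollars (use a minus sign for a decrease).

-$440 billion

OMO purchase (from banks) $92 billion: no currency enters or leaves circulation → 0.
Currency deposit $377 billion: notes return to the central bank → −$377B.
Asset purchase (from non-banks) $271 billion: no currency enters or leaves circulation → 0.
Currency deposit $63 billion: notes return to the central bank → −$63B.
Net: 0 − 377 + 0 − 63 = -$440 billion.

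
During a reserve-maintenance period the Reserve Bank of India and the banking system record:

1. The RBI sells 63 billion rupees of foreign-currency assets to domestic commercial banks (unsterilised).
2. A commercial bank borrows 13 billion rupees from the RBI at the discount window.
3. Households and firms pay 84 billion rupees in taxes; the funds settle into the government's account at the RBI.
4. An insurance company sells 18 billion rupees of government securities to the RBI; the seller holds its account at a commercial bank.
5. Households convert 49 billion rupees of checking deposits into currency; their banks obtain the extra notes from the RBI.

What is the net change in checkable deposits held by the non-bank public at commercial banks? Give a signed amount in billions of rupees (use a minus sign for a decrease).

-115 billion

FX sale 63 billion rupees: the counterparty is a bank, so public deposits are unchanged → 0.
Discount-window loan 13 billion rupees: the counterparty is a bank, so public deposits are unchanged → 0.
Government account inflow 84 billion rupees: non-bank counterparties' bank balances fall → −84B.
Asset purchase (from non-banks) 18 billion rupees: non-bank counterparties' bank balances rise → +18B.
Currency withdrawal 49 billion rupees: non-bank counterparties' bank balances fall → −49B.
Net: 0 + 0 − 84 + 18 − 49 = -115 billion.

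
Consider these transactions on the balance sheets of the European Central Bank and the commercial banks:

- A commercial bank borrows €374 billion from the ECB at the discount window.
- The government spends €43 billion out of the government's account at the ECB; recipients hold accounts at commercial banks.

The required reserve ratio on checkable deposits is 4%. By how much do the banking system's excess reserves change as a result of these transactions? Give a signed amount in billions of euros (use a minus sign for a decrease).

+€415.28 billion

Discount-window loan €374 billion: reserves +€374B, deposits 0.
Government spending €43 billion: reserves +€43B, deposits +€43B.
Totals: Δreserves = +€417B, Δdeposits = +€43B.
Δrequired reserves = 4% × +€43B = +€1.72B.
Δexcess reserves = Δreserves − Δrequired = +€417B − (+€1.72B) = +€415.28 billion.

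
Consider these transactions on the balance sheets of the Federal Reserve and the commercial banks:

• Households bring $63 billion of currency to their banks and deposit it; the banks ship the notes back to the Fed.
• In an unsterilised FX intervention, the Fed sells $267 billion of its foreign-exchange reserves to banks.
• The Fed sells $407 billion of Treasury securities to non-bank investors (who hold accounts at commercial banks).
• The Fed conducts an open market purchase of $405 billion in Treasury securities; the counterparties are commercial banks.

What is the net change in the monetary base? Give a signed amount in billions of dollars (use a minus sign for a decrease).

-$269 billion

Currency deposit $63 billion: just a shift between currency and reserves — both are base money → 0.
FX sale $267 billion: Fed balance sheet contracts → −$267B.
Asset sale (to non-banks) $407 billion: Fed balance sheet contracts → −$407B.
OMO purchase (from banks) $405 billion: Fed balance sheet expands → +$405B.
Net: 0 − 267 − 407 + 405 = -$269 billion.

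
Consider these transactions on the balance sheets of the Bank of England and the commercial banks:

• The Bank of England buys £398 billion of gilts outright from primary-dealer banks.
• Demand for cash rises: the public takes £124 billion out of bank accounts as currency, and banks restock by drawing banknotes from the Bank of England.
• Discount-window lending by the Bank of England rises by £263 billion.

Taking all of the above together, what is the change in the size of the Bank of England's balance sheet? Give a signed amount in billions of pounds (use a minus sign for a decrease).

OMO purchase (from banks) £398 billion: a Bank of England asset is acquired → +£398B.
Currency withdrawal £124 billion: only the composition of liabilities changes → 0.
Discount-window loan £263 billion: a Bank of England asset is acquired → +£263B.
Net: 398 + 0 + 263 = +£661 billion.

+£661 billion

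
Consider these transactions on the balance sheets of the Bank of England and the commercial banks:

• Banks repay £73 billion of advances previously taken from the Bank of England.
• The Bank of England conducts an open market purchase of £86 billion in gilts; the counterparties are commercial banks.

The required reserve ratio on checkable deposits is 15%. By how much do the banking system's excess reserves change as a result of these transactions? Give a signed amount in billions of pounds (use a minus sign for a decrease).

+£13 billion

Discount-window repayment £73 billion: reserves −£73B, deposits 0.
OMO purchase (from banks) £86 billion: reserves +£86B, deposits 0.
Totals: Δreserves = +£13B, Δdeposits = 0.
Δrequired reserves = 15% × 0 = 0.
Δexcess reserves = Δreserves − Δrequired = +£13B − (0) = +£13 billion.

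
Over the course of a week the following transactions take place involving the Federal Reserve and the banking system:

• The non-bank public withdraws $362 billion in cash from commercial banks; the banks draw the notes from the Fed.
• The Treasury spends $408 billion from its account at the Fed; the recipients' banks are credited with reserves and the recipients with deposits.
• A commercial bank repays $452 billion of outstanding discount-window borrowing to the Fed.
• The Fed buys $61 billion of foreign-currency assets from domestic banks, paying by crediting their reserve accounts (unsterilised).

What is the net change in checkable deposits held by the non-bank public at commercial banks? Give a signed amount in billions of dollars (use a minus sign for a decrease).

Currency withdrawal $362 billion: non-bank counterparties' bank balances fall → −$362B.
Government spending $408 billion: non-bank counterparties' bank balances rise → +$408B.
Discount-window repayment $452 billion: the counterparty is a bank, so public deposits are unchanged → 0.
FX purchase $61 billion: the counterparty is a bank, so public deposits are unchanged → 0.
Net: −362 + 408 + 0 + 0 = +$46 billion.

+$46 billion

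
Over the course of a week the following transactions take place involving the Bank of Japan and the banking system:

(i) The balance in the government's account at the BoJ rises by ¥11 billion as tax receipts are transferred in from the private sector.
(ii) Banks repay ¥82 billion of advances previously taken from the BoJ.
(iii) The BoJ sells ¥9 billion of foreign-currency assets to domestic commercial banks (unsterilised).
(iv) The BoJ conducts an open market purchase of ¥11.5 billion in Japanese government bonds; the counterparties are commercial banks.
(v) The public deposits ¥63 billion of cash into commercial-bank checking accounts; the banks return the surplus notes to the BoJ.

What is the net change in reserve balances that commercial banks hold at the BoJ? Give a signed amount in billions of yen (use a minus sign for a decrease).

Government account inflow ¥11 billion: funds move from bank reserves into the government account → −¥11B.
Discount-window repayment ¥82 billion: repayment is debited from reserves → −¥82B.
FX sale ¥9 billion: the buying banks pay out of their reserve balances → −¥9B.
OMO purchase (from banks) ¥11.5 billion: the BoJ pays by crediting reserve accounts → +¥11.5B.
Currency deposit ¥63 billion: returned notes are swapped for reserve credit → +¥63B.
Net: −11 − 82 − 9 + 11.5 + 63 = -¥27.5 billion.

-¥27.5 billion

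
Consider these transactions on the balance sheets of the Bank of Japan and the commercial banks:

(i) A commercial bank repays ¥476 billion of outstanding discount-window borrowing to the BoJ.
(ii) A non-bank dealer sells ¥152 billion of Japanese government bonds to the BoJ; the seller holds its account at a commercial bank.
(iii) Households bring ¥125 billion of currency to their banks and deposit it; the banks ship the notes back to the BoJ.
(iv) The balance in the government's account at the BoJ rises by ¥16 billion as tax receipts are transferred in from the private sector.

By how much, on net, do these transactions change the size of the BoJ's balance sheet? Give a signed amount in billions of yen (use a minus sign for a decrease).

BoJ balance sheet:
  Assets:      Securities +¥152B, Loans to banks −¥476B
  Liabilities: Bank reserves −¥215B, Currency in circulation −¥125B, Government deposits +¥16B
Commercial banking system:
  Assets:      Reserves at CB −¥215B
  Liabilities: Checkable deposits +¥261B, Borrowings from CB −¥476B
Change in total BoJ assets = -¥324 billion.

-¥324 billion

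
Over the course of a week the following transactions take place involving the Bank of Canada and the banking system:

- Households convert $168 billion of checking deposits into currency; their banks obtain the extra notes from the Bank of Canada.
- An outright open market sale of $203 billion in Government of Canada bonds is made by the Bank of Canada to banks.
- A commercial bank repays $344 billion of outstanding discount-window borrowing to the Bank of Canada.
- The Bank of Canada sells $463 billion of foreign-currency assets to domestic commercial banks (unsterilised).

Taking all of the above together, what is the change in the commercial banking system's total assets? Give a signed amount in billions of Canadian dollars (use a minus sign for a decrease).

-$512 billion

Currency withdrawal $168 billion: bank balance sheets shrink → −$168B.
OMO sale (to banks) $203 billion: just an asset swap on bank balance sheets → 0.
Discount-window repayment $344 billion: bank balance sheets shrink → −$344B.
FX sale $463 billion: just an asset swap on bank balance sheets → 0.
Net: −168 + 0 − 344 + 0 = -$512 billion.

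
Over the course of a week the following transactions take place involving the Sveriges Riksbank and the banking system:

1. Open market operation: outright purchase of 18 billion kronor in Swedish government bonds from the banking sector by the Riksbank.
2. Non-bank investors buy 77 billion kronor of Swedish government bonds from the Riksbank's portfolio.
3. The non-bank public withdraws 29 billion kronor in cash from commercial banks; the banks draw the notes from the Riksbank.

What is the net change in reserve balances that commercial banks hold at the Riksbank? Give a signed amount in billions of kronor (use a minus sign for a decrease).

-88 billion

OMO purchase (from banks) 18 billion kronor: the Riksbank pays by crediting reserve accounts → +18B.
Asset sale (to non-banks) 77 billion kronor: the non-bank buyers' banks settle from reserves → −77B.
Currency withdrawal 29 billion kronor: banks swap reserves for currency → −29B.
Net: 18 − 77 − 29 = -88 billion.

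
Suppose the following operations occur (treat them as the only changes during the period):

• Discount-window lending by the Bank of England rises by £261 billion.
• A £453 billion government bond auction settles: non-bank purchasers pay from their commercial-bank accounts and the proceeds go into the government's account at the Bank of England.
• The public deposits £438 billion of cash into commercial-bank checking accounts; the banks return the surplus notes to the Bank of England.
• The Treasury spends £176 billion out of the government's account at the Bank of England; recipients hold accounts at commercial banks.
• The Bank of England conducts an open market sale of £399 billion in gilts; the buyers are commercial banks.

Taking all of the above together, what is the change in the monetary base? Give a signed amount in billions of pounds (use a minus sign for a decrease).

Discount-window loan £261 billion: Bank of England balance sheet expands → +£261B.
Government account inflow £453 billion: reserves shift to a non-base liability → −£453B.
Currency deposit £438 billion: just a shift between currency and reserves — both are base money → 0.
Government spending £176 billion: a non-base liability converts back to reserves → +£176B.
OMO sale (to banks) £399 billion: Bank of England balance sheet contracts → −£399B.
Net: 261 − 453 + 0 + 176 − 399 = -£415 billion.

-£415 billion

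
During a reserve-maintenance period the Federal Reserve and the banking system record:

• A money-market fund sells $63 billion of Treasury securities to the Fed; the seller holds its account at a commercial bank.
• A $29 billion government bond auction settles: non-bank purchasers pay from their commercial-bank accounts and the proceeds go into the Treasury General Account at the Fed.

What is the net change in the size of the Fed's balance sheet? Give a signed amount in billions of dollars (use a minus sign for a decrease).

Asset purchase (from non-banks) $63 billion: a Fed asset is acquired → +$63B.
Government account inflow $29 billion: only the composition of liabilities changes → 0.
Net: 63 + 0 = +$63 billion.

+$63 billion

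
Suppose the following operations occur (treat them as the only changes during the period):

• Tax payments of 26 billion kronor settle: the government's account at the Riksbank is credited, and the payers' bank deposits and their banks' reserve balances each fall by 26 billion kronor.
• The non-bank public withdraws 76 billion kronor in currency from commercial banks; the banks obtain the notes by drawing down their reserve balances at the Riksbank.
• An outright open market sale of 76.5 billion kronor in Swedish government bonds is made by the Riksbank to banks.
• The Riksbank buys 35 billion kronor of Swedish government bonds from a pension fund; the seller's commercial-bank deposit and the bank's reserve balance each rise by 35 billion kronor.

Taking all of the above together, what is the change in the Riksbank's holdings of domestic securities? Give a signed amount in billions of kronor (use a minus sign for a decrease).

Government account inflow 26 billion kronor: the Riksbank's securities portfolio is untouched → 0.
Currency withdrawal 76 billion kronor: the Riksbank's securities portfolio is untouched → 0.
OMO sale (to banks) 76.5 billion kronor: securities removed from the Riksbank's portfolio → −76.5B.
Asset purchase (from non-banks) 35 billion kronor: securities added to the Riksbank's portfolio → +35B.
Net: 0 + 0 − 76.5 + 35 = -41.5 billion.

-41.5 billion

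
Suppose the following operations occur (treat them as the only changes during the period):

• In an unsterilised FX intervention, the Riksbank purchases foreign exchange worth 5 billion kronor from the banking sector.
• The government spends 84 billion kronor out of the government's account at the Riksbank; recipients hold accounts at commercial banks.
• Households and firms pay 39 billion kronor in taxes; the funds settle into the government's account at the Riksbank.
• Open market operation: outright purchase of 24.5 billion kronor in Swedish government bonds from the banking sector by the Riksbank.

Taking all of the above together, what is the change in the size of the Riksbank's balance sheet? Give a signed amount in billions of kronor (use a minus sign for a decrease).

+29.5 billion

Riksbank balance sheet:
  Assets:      Securities +24.5B, Foreign assets +5B
  Liabilities: Bank reserves +74.5B, Government deposits −45B
Commercial banking system:
  Assets:      Reserves at CB +74.5B, Securities −24.5B, Foreign assets −5B
  Liabilities: Checkable deposits +45B
Change in total Riksbank assets = +29.5 billion.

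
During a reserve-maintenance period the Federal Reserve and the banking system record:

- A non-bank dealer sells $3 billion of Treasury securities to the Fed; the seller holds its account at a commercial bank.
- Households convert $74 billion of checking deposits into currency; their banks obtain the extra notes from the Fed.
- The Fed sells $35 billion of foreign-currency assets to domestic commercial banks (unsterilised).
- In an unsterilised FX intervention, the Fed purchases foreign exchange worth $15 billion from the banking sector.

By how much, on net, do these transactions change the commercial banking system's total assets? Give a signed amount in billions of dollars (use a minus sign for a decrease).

-$71 billion

Asset purchase (from non-banks) $3 billion: bank balance sheets expand → +$3B.
Currency withdrawal $74 billion: bank balance sheets shrink → −$74B.
FX sale $35 billion: just an asset swap on bank balance sheets → 0.
FX purchase $15 billion: just an asset swap on bank balance sheets → 0.
Net: 3 − 74 + 0 + 0 = -$71 billion.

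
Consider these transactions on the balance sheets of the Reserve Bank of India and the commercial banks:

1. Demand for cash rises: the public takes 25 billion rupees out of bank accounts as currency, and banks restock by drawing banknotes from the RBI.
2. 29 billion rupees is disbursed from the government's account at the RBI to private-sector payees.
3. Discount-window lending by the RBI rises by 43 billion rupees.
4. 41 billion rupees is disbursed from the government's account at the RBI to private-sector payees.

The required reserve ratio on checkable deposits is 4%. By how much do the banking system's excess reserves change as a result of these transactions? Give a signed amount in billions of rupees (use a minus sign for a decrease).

+86.2 billion

Currency withdrawal 25 billion rupees: reserves −25B, deposits −25B.
Government spending 29 billion rupees: reserves +29B, deposits +29B.
Discount-window loan 43 billion rupees: reserves +43B, deposits 0.
Government spending 41 billion rupees: reserves +41B, deposits +41B.
Totals: Δreserves = +88B, Δdeposits = +45B.
Δrequired reserves = 4% × +45B = +1.8B.
Δexcess reserves = Δreserves − Δrequired = +88B − (+1.8B) = +86.2 billion.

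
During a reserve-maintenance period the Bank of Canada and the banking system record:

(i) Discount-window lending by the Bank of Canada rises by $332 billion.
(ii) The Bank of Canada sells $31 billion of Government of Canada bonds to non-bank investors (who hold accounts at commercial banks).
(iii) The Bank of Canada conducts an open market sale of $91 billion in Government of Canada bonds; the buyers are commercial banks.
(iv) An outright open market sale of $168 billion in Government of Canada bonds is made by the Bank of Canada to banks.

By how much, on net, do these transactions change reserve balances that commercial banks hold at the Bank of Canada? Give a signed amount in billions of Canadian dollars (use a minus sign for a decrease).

Discount-window loan $332 billion: the loan is credited to the bank's reserve account → +$332B.
Asset sale (to non-banks) $31 billion: the non-bank buyers' banks settle from reserves → −$31B.
OMO sale (to banks) $91 billion: the buying banks pay out of their reserve balances → −$91B.
OMO sale (to banks) $168 billion: the buying banks pay out of their reserve balances → −$168B.
Net: 332 − 31 − 91 − 168 = +$42 billion.

+$42 billion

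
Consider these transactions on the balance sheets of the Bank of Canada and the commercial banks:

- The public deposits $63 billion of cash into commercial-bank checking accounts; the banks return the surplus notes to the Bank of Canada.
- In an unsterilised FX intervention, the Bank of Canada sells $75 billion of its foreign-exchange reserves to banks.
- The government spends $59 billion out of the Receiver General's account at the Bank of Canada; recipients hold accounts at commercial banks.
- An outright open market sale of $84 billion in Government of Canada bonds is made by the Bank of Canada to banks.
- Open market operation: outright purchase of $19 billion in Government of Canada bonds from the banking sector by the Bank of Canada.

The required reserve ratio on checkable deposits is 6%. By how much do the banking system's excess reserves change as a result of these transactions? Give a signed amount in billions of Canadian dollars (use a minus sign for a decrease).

-$25.32 billion

Currency deposit $63 billion: reserves +$63B, deposits +$63B.
FX sale $75 billion: reserves −$75B, deposits 0.
Government spending $59 billion: reserves +$59B, deposits +$59B.
OMO sale (to banks) $84 billion: reserves −$84B, deposits 0.
OMO purchase (from banks) $19 billion: reserves +$19B, deposits 0.
Totals: Δreserves = −$18B, Δdeposits = +$122B.
Δrequired reserves = 6% × +$122B = +$7.32B.
Δexcess reserves = Δreserves − Δrequired = −$18B − (+$7.32B) = -$25.32 billion.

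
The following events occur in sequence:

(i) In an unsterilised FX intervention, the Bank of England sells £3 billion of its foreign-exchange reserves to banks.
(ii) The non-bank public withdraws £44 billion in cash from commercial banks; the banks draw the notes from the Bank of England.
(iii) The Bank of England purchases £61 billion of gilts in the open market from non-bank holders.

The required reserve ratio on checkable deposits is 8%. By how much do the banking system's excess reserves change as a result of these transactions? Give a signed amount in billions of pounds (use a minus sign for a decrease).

+£12.64 billion

FX sale £3 billion: reserves −£3B, deposits 0.
Currency withdrawal £44 billion: reserves −£44B, deposits −£44B.
Asset purchase (from non-banks) £61 billion: reserves +£61B, deposits +£61B.
Totals: Δreserves = +£14B, Δdeposits = +£17B.
Δrequired reserves = 8% × +£17B = +£1.36B.
Δexcess reserves = Δreserves − Δrequired = +£14B − (+£1.36B) = +£12.64 billion.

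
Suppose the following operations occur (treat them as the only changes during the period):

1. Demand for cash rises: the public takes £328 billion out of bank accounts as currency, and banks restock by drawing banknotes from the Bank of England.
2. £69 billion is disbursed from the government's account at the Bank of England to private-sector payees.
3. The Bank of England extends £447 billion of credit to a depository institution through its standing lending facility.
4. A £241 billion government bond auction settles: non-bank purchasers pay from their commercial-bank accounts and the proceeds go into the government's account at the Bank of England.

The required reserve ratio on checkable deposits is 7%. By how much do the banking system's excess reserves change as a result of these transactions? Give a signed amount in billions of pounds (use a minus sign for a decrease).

Currency withdrawal £328 billion: reserves −£328B, deposits −£328B.
Government spending £69 billion: reserves +£69B, deposits +£69B.
Discount-window loan £447 billion: reserves +£447B, deposits 0.
Government account inflow £241 billion: reserves −£241B, deposits −£241B.
Totals: Δreserves = −£53B, Δdeposits = −£500B.
Δrequired reserves = 7% × −£500B = −£35B.
Δexcess reserves = Δreserves − Δrequired = −£53B − (−£35B) = -£18 billion.

-£18 billion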